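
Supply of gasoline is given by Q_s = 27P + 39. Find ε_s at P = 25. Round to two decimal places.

At P = 25, Q_s = 714.
dQ_s/dP = 27.
ε_s = (dQ_s/dP)(P/Q_s) = (27)(25/714).

0.95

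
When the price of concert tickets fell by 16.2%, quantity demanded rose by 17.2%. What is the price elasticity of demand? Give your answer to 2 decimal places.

ε = %ΔQ / %ΔP = (17.2)/(-16.2) = -1.062.

-1.06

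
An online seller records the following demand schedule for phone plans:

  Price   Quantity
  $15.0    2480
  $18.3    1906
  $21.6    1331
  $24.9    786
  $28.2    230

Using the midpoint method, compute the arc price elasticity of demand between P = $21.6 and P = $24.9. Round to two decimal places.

At P = 21.6, Q = 1331; at P = 24.9, Q = 786.
ΔQ = -545, ΔP = 3.3. Midpoints: P̄ = 23.25, Q̄ = 1058.5.
ε = (ΔQ/ΔP)(P̄/Q̄) = (-545/3.3)(23.25/1058.5).

-3.63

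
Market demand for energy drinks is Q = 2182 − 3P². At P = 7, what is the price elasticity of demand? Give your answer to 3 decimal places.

At P = 7, Q = 2035.
dQ/dP = −6P = -42.
ε = (dQ/dP)(P/Q) = (-42)(7/2035).

-0.144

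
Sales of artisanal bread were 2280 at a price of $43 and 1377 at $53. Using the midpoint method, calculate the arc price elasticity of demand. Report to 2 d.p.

ΔQ = 1377 − 2280 = -903; ΔP = 53 − 43 = 10.
Midpoints: P̄ = 48.00, Q̄ = 1828.5.
ε = (ΔQ/ΔP)(P̄/Q̄) = (-903/10)(48.00/1828.5).

-2.37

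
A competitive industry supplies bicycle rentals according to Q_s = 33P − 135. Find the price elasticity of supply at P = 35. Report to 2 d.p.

1.13

At P = 35, Q_s = 1020.
dQ_s/dP = 33.
ε_s = (dQ_s/dP)(P/Q_s) = (33)(35/1020).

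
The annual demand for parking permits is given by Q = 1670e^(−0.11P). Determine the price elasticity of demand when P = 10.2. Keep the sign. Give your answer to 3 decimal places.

-1.122

At P = 10.2, Q = 543.799.
dQ/dP = −0.11·1670e^(−0.11P) = −0.11Q = -59.818.
ε = (dQ/dP)(P/Q) = (-59.818)(10.2/543.799).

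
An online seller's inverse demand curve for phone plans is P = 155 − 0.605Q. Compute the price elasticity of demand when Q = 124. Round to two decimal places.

At Q = 124, P = 155 − 0.605(124) = 79.98.
dP/dQ = −0.605, so dQ/dP = 1/(−0.605) = -1.653.
ε = (dQ/dP)(P/Q) = (-1.653)(79.98/124).

-1.07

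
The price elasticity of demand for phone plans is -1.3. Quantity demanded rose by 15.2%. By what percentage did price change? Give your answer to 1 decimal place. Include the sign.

%ΔP ≈ %ΔQ / ε = (15.2%)/(-1.3) = -11.69%.

-11.7%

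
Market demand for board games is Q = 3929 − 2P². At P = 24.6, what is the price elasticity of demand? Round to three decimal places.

At P = 24.6, Q = 2718.680.
dQ/dP = −4P = -98.400.
ε = (dQ/dP)(P/Q) = (-98.400)(24.6/2718.680).
|ε| < 1, so demand is inelastic at this price.

-0.890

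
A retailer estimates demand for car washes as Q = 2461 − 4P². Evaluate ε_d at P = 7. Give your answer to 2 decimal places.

-0.17

At P = 7, Q = 2265.
dQ/dP = −8P = -56.
ε = (dQ/dP)(P/Q) = (-56)(7/2265).
|ε| < 1, so demand is inelastic at this price.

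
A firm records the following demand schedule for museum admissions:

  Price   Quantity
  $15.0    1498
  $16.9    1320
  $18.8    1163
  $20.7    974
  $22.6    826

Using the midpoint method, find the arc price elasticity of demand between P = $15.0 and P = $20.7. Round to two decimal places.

At P = 15.0, Q = 1498; at P = 20.7, Q = 974.
ΔQ = -524, ΔP = 5.7. Midpoints: P̄ = 17.85, Q̄ = 1236.0.
ε = (ΔQ/ΔP)(P̄/Q̄) = (-524/5.7)(17.85/1236.0).

-1.33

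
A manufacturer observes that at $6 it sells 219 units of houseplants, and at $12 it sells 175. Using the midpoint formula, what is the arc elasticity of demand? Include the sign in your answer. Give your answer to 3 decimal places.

ΔQ = 175 − 219 = -44; ΔP = 12 − 6 = 6.
Midpoints: P̄ = 9.00, Q̄ = 197.0.
ε = (ΔQ/ΔP)(P̄/Q̄) = (-44/6)(9.00/197.0).

-0.335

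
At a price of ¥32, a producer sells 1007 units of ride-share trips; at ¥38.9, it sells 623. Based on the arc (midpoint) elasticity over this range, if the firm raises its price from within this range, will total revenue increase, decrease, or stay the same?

decrease

Arc ε = (-384/6.9)(35.45/815.0) ≈ -2.421.
|ε| = 2.42 > 1, so demand is elastic. A price rise therefore reduces total revenue.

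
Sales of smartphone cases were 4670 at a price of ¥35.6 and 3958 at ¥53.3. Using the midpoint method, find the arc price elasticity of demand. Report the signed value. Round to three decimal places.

-0.414

ΔQ = 3958 − 4670 = -712; ΔP = 53.3 − 35.6 = 17.7.
Midpoints: P̄ = 44.45, Q̄ = 4314.0.
ε = (ΔQ/ΔP)(P̄/Q̄) = (-712/17.7)(44.45/4314.0).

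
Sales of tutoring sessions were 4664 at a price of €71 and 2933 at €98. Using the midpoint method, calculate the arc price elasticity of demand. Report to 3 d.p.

ΔQ = 2933 − 4664 = -1731; ΔP = 98 − 71 = 27.
Midpoints: P̄ = 84.50, Q̄ = 3798.5.
ε = (ΔQ/ΔP)(P̄/Q̄) = (-1731/27)(84.50/3798.5).

-1.426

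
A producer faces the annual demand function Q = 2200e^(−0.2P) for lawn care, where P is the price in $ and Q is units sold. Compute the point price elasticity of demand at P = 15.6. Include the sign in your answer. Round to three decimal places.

At P = 15.6, Q = 97.146.
dQ/dP = −0.2·2200e^(−0.2P) = −0.2Q = -19.429.
ε = (dQ/dP)(P/Q) = (-19.429)(15.6/97.146).

-3.120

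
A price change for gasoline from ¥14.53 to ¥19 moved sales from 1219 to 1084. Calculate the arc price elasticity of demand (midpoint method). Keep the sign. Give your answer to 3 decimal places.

ΔQ = 1084 − 1219 = -135; ΔP = 19 − 14.53 = 4.47.
Midpoints: P̄ = 16.77, Q̄ = 1151.5.
ε = (ΔQ/ΔP)(P̄/Q̄) = (-135/4.47)(16.77/1151.5).

-0.440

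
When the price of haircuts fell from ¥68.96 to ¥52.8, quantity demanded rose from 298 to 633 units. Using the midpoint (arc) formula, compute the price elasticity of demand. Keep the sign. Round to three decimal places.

-2.711

ΔQ = 633 − 298 = 335; ΔP = 52.8 − 68.96 = -16.16.
Midpoints: P̄ = 60.88, Q̄ = 465.5.
ε = (ΔQ/ΔP)(P̄/Q̄) = (335/-16.16)(60.88/465.5).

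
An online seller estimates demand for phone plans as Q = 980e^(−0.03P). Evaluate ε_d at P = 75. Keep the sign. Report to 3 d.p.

At P = 75, Q = 103.291.
dQ/dP = −0.03·980e^(−0.03P) = −0.03Q = -3.099.
ε = (dQ/dP)(P/Q) = (-3.099)(75/103.291).
|ε| > 1, so demand is elastic at this price.

-2.250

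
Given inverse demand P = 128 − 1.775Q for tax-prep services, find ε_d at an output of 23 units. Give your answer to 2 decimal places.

At Q = 23, P = 128 − 1.775(23) = 87.18.
dP/dQ = −1.775, so dQ/dP = 1/(−1.775) = -0.563.
ε = (dQ/dP)(P/Q) = (-0.563)(87.18/23).

-2.14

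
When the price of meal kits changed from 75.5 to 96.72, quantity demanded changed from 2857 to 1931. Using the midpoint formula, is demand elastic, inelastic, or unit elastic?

elastic

Arc ε ≈ -1.570.
|ε| = 1.57 > 1.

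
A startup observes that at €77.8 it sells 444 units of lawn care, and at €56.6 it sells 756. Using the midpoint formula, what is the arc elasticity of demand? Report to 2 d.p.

ΔQ = 756 − 444 = 312; ΔP = 56.6 − 77.8 = -21.2.
Midpoints: P̄ = 67.20, Q̄ = 600.0.
ε = (ΔQ/ΔP)(P̄/Q̄) = (312/-21.2)(67.20/600.0).

-1.65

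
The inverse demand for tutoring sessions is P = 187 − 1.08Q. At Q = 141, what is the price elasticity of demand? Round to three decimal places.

At Q = 141, P = 187 − 1.08(141) = 34.72.
dP/dQ = −1.08, so dQ/dP = 1/(−1.08) = -0.926.
ε = (dQ/dP)(P/Q) = (-0.926)(34.72/141).

-0.228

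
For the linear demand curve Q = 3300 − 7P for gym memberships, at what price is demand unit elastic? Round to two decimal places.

For linear demand Q = a − bP, ε = −bP/(a − bP). |ε| = 1 when bP = a − bP, i.e. P = a/(2b).
P = 3300/(2·7) = 3300/14 = 235.7143.

235.71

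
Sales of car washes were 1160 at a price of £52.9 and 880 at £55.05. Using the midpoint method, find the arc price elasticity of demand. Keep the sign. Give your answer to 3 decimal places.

-6.891

ΔQ = 880 − 1160 = -280; ΔP = 55.05 − 52.9 = 2.15.
Midpoints: P̄ = 53.97, Q̄ = 1020.0.
ε = (ΔQ/ΔP)(P̄/Q̄) = (-280/2.15)(53.97/1020.0).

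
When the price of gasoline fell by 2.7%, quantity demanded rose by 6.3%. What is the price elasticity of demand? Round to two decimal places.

-2.33

ε = %ΔQ / %ΔP = (6.3)/(-2.7) = -2.333.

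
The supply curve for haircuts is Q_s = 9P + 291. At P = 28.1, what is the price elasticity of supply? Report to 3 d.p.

0.465

At P = 28.1, Q_s = 543.90.
dQ_s/dP = 9.
ε_s = (dQ_s/dP)(P/Q_s) = (9)(28.1/543.90).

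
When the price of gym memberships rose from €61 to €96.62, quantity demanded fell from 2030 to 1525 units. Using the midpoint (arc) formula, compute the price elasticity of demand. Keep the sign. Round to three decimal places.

ΔQ = 1525 − 2030 = -505; ΔP = 96.62 − 61 = 35.62.
Midpoints: P̄ = 78.81, Q̄ = 1777.5.
ε = (ΔQ/ΔP)(P̄/Q̄) = (-505/35.62)(78.81/1777.5).

-0.629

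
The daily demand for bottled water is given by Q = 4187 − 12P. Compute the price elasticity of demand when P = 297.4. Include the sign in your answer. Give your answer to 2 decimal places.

-5.77

At P = 297.4, Q = 618.200.
dQ/dP = −12.
ε = (dQ/dP)(P/Q) = (-12)(297.4/618.200).
|ε| > 1, so demand is elastic at this price.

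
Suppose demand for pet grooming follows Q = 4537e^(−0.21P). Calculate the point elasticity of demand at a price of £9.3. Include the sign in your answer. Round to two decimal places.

At P = 9.3, Q = 643.564.
dQ/dP = −0.21·4537e^(−0.21P) = −0.21Q = -135.148.
ε = (dQ/dP)(P/Q) = (-135.148)(9.3/643.564).
|ε| > 1, so demand is elastic at this price.

-1.95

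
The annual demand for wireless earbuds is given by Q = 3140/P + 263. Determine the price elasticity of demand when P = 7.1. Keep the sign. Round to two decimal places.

-0.63

At P = 7.1, Q = 705.254.
dQ/dP = −3140/P² = -62.289.
ε = (dQ/dP)(P/Q) = (-62.289)(7.1/705.254).
|ε| < 1, so demand is inelastic at this price.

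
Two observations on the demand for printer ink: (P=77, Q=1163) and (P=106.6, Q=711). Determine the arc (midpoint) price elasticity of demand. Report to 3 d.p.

ΔQ = 711 − 1163 = -452; ΔP = 106.6 − 77 = 29.6.
Midpoints: P̄ = 91.80, Q̄ = 937.0.
ε = (ΔQ/ΔP)(P̄/Q̄) = (-452/29.6)(91.80/937.0).

-1.496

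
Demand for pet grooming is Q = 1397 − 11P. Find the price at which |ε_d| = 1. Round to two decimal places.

63.50

For linear demand Q = a − bP, ε = −bP/(a − bP). |ε| = 1 when bP = a − bP, i.e. P = a/(2b).
P = 1397/(2·11) = 1397/22 = 63.5000.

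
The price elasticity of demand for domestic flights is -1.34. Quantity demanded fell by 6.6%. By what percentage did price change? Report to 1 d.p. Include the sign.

%ΔP ≈ %ΔQ / ε = (-6.6%)/(-1.34) = 4.93%.

4.9%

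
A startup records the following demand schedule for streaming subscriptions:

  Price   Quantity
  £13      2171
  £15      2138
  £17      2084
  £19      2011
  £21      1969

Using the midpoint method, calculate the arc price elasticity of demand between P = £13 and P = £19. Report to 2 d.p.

-0.20

At P = 13, Q = 2171; at P = 19, Q = 2011.
ΔQ = -160, ΔP = 6. Midpoints: P̄ = 16.00, Q̄ = 2091.0.
ε = (ΔQ/ΔP)(P̄/Q̄) = (-160/6)(16.00/2091.0).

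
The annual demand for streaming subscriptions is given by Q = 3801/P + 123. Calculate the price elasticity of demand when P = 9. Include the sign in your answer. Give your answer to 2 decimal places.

-0.77

At P = 9, Q = 545.333.
dQ/dP = −3801/P² = -46.926.
ε = (dQ/dP)(P/Q) = (-46.926)(9/545.333).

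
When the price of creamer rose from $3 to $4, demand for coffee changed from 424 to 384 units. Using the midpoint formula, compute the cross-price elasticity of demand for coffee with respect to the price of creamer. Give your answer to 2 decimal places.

-0.35

ΔQ_x = 384 − 424 = -40; ΔP_y = 4 − 3 = 1.
Midpoints: P̄_y = 3.50, Q̄_x = 404.0.
ε_xy = (ΔQ_x/ΔP_y)(P̄_y/Q̄_x) = (-40/1)(3.50/404.0).
ε_xy < 0, so the goods are complements.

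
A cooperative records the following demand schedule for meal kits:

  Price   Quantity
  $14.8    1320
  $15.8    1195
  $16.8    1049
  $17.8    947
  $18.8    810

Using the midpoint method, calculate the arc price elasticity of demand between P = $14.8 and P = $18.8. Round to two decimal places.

-2.01

At P = 14.8, Q = 1320; at P = 18.8, Q = 810.
ΔQ = -510, ΔP = 4.0. Midpoints: P̄ = 16.80, Q̄ = 1065.0.
ε = (ΔQ/ΔP)(P̄/Q̄) = (-510/4.0)(16.80/1065.0).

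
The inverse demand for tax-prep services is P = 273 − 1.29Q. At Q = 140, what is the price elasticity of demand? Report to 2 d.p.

At Q = 140, P = 273 − 1.29(140) = 92.40.
dP/dQ = −1.29, so dQ/dP = 1/(−1.29) = -0.775.
ε = (dQ/dP)(P/Q) = (-0.775)(92.40/140).

-0.51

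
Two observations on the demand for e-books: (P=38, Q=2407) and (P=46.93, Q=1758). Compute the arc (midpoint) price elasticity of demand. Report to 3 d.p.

ΔQ = 1758 − 2407 = -649; ΔP = 46.93 − 38 = 8.93.
Midpoints: P̄ = 42.47, Q̄ = 2082.5.
ε = (ΔQ/ΔP)(P̄/Q̄) = (-649/8.93)(42.47/2082.5).

-1.482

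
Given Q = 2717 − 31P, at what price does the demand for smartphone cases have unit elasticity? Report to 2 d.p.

43.82

For linear demand Q = a − bP, ε = −bP/(a − bP). |ε| = 1 when bP = a − bP, i.e. P = a/(2b).
P = 2717/(2·31) = 2717/62 = 43.8226.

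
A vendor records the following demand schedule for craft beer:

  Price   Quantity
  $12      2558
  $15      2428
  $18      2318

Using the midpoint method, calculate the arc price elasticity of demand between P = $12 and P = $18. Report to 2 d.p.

-0.25

At P = 12, Q = 2558; at P = 18, Q = 2318.
ΔQ = -240, ΔP = 6. Midpoints: P̄ = 15.00, Q̄ = 2438.0.
ε = (ΔQ/ΔP)(P̄/Q̄) = (-240/6)(15.00/2438.0).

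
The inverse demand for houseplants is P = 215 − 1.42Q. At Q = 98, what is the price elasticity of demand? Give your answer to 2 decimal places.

At Q = 98, P = 215 − 1.42(98) = 75.84.
dP/dQ = −1.42, so dQ/dP = 1/(−1.42) = -0.704.
ε = (dQ/dP)(P/Q) = (-0.704)(75.84/98).

-0.54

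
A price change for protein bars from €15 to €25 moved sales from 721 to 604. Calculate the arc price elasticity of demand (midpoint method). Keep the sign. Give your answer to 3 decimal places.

-0.353

ΔQ = 604 − 721 = -117; ΔP = 25 − 15 = 10.
Midpoints: P̄ = 20.00, Q̄ = 662.5.
ε = (ΔQ/ΔP)(P̄/Q̄) = (-117/10)(20.00/662.5).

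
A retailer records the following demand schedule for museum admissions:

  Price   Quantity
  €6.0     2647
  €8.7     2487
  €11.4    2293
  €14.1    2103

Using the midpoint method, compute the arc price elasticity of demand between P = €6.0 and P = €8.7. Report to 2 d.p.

At P = 6.0, Q = 2647; at P = 8.7, Q = 2487.
ΔQ = -160, ΔP = 2.7. Midpoints: P̄ = 7.35, Q̄ = 2567.0.
ε = (ΔQ/ΔP)(P̄/Q̄) = (-160/2.7)(7.35/2567.0).

-0.17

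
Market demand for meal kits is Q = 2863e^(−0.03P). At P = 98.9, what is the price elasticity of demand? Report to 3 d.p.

At P = 98.9, Q = 147.323.
dQ/dP = −0.03·2863e^(−0.03P) = −0.03Q = -4.420.
ε = (dQ/dP)(P/Q) = (-4.420)(98.9/147.323).

-2.967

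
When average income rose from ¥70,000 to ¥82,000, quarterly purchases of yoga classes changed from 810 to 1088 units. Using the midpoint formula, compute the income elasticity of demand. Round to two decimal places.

ΔQ = 278, ΔI = 12000. Midpoints: Ī = 76,000, Q̄ = 949.0.
ε_I = (ΔQ/ΔI)(Ī/Q̄) = (278/12000)(76000/949.0).

1.86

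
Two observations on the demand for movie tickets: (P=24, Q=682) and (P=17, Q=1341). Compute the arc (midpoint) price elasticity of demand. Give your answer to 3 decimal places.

-1.908

ΔQ = 1341 − 682 = 659; ΔP = 17 − 24 = -7.
Midpoints: P̄ = 20.50, Q̄ = 1011.5.
ε = (ΔQ/ΔP)(P̄/Q̄) = (659/-7)(20.50/1011.5).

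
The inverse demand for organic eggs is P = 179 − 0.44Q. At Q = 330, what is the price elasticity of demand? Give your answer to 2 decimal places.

-0.23

At Q = 330, P = 179 − 0.44(330) = 33.80.
dP/dQ = −0.44, so dQ/dP = 1/(−0.44) = -2.273.
ε = (dQ/dP)(P/Q) = (-2.273)(33.80/330).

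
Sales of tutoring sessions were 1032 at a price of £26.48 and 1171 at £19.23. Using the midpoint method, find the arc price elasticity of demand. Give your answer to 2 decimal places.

-0.40

ΔQ = 1171 − 1032 = 139; ΔP = 19.23 − 26.48 = -7.25.
Midpoints: P̄ = 22.86, Q̄ = 1101.5.
ε = (ΔQ/ΔP)(P̄/Q̄) = (139/-7.25)(22.86/1101.5).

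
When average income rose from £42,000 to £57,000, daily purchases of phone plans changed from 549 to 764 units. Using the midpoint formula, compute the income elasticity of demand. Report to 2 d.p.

1.08

ΔQ = 215, ΔI = 15000. Midpoints: Ī = 49,500, Q̄ = 656.5.
ε_I = (ΔQ/ΔI)(Ī/Q̄) = (215/15000)(49500/656.5).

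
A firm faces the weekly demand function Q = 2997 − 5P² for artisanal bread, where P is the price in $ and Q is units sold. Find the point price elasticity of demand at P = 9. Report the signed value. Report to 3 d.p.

At P = 9, Q = 2592.
dQ/dP = −10P = -90.
ε = (dQ/dP)(P/Q) = (-90)(9/2592).
|ε| < 1, so demand is inelastic at this price.

-0.313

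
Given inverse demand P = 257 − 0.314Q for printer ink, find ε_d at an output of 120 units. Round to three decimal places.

At Q = 120, P = 257 − 0.314(120) = 219.32.
dP/dQ = −0.314, so dQ/dP = 1/(−0.314) = -3.185.
ε = (dQ/dP)(P/Q) = (-3.185)(219.32/120).

-5.821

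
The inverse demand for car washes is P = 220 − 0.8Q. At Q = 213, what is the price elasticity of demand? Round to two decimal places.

At Q = 213, P = 220 − 0.8(213) = 49.60.
dP/dQ = −0.8, so dQ/dP = 1/(−0.8) = -1.250.
ε = (dQ/dP)(P/Q) = (-1.250)(49.60/213).

-0.29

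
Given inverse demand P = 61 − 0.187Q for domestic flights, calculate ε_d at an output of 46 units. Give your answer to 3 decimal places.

-6.091

At Q = 46, P = 61 − 0.187(46) = 52.40.
dP/dQ = −0.187, so dQ/dP = 1/(−0.187) = -5.348.
ε = (dQ/dP)(P/Q) = (-5.348)(52.40/46).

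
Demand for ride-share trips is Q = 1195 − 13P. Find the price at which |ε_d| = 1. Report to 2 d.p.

45.96

For linear demand Q = a − bP, ε = −bP/(a − bP). |ε| = 1 when bP = a − bP, i.e. P = a/(2b).
P = 1195/(2·13) = 1195/26 = 45.9615.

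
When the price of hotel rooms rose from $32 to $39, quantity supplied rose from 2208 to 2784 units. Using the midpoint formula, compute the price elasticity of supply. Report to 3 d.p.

1.170

ΔQ = 2784 − 2208 = 576; ΔP = 39 − 32 = 7.
Midpoints: P̄ = 35.50, Q̄ = 2496.0.
ε_s = (ΔQ/ΔP)(P̄/Q̄) = (576/7)(35.50/2496.0).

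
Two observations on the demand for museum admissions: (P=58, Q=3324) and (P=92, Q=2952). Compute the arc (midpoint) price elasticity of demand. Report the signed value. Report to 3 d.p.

-0.262

ΔQ = 2952 − 3324 = -372; ΔP = 92 − 58 = 34.
Midpoints: P̄ = 75.00, Q̄ = 3138.0.
ε = (ΔQ/ΔP)(P̄/Q̄) = (-372/34)(75.00/3138.0).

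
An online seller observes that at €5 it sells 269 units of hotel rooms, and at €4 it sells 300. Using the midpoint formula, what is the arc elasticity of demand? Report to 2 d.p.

-0.49

ΔQ = 300 − 269 = 31; ΔP = 4 − 5 = -1.
Midpoints: P̄ = 4.50, Q̄ = 284.5.
ε = (ΔQ/ΔP)(P̄/Q̄) = (31/-1)(4.50/284.5).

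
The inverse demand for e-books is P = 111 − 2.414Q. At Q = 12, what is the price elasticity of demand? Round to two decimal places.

-2.83

At Q = 12, P = 111 − 2.414(12) = 82.03.
dP/dQ = −2.414, so dQ/dP = 1/(−2.414) = -0.414.
ε = (dQ/dP)(P/Q) = (-0.414)(82.03/12).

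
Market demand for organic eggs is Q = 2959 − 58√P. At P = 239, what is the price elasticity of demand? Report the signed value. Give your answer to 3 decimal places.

At P = 239, Q = 2062.342.
dQ/dP = −58/(2√P) = -1.876.
ε = (dQ/dP)(P/Q) = (-1.876)(239/2062.342).
|ε| < 1, so demand is inelastic at this price.

-0.217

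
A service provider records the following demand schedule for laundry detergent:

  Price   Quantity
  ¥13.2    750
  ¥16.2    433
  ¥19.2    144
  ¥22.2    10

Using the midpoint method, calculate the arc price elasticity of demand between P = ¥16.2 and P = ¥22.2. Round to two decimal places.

-6.11

At P = 16.2, Q = 433; at P = 22.2, Q = 10.
ΔQ = -423, ΔP = 6.0. Midpoints: P̄ = 19.20, Q̄ = 221.5.
ε = (ΔQ/ΔP)(P̄/Q̄) = (-423/6.0)(19.20/221.5).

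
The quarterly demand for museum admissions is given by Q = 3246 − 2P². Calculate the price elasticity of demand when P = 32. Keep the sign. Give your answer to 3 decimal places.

At P = 32, Q = 1198.
dQ/dP = −4P = -128.
ε = (dQ/dP)(P/Q) = (-128)(32/1198).

-3.419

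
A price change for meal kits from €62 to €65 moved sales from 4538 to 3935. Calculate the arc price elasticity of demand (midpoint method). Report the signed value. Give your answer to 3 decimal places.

-3.013

ΔQ = 3935 − 4538 = -603; ΔP = 65 − 62 = 3.
Midpoints: P̄ = 63.50, Q̄ = 4236.5.
ε = (ΔQ/ΔP)(P̄/Q̄) = (-603/3)(63.50/4236.5).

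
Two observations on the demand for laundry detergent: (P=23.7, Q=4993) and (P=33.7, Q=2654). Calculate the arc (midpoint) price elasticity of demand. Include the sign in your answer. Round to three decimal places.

-1.756

ΔQ = 2654 − 4993 = -2339; ΔP = 33.7 − 23.7 = 10.0.
Midpoints: P̄ = 28.70, Q̄ = 3823.5.
ε = (ΔQ/ΔP)(P̄/Q̄) = (-2339/10.0)(28.70/3823.5).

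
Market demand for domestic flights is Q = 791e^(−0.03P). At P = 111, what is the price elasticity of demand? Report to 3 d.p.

At P = 111, Q = 28.312.
dQ/dP = −0.03·791e^(−0.03P) = −0.03Q = -0.849.
ε = (dQ/dP)(P/Q) = (-0.849)(111/28.312).
|ε| > 1, so demand is elastic at this price.

-3.330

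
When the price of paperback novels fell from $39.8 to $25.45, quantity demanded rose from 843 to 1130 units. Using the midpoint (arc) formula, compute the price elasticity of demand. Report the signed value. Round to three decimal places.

-0.661

ΔQ = 1130 − 843 = 287; ΔP = 25.45 − 39.8 = -14.35.
Midpoints: P̄ = 32.62, Q̄ = 986.5.
ε = (ΔQ/ΔP)(P̄/Q̄) = (287/-14.35)(32.62/986.5).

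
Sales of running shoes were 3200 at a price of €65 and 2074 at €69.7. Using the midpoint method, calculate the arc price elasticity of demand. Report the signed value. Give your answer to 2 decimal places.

-6.12

ΔQ = 2074 − 3200 = -1126; ΔP = 69.7 − 65 = 4.7.
Midpoints: P̄ = 67.35, Q̄ = 2637.0.
ε = (ΔQ/ΔP)(P̄/Q̄) = (-1126/4.7)(67.35/2637.0).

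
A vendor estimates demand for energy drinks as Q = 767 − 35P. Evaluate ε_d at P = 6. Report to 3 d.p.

-0.377

At P = 6, Q = 557.
dQ/dP = −35.
ε = (dQ/dP)(P/Q) = (-35)(6/557).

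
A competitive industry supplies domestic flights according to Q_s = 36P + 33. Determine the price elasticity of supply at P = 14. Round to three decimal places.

0.939

At P = 14, Q_s = 537.
dQ_s/dP = 36.
ε_s = (dQ_s/dP)(P/Q_s) = (36)(14/537).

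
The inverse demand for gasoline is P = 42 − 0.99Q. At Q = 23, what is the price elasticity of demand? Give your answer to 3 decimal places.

At Q = 23, P = 42 − 0.99(23) = 19.23.
dP/dQ = −0.99, so dQ/dP = 1/(−0.99) = -1.010.
ε = (dQ/dP)(P/Q) = (-1.010)(19.23/23).

-0.845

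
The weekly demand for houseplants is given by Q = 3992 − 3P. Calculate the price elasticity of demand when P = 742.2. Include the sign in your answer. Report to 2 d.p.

At P = 742.2, Q = 1765.400.
dQ/dP = −3.
ε = (dQ/dP)(P/Q) = (-3)(742.2/1765.400).
|ε| > 1, so demand is elastic at this price.

-1.26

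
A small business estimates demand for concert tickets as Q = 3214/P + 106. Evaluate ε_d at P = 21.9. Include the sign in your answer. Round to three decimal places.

At P = 21.9, Q = 252.758.
dQ/dP = −3214/P² = -6.701.
ε = (dQ/dP)(P/Q) = (-6.701)(21.9/252.758).

-0.581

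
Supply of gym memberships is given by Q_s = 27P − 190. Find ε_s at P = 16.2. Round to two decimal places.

At P = 16.2, Q_s = 247.40.
dQ_s/dP = 27.
ε_s = (dQ_s/dP)(P/Q_s) = (27)(16.2/247.40).

1.77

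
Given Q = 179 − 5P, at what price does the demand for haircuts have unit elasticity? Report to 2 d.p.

17.90

For linear demand Q = a − bP, ε = −bP/(a − bP). |ε| = 1 when bP = a − bP, i.e. P = a/(2b).
P = 179/(2·5) = 179/10 = 17.9000.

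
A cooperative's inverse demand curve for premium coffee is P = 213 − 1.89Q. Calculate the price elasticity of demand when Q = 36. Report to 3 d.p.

-2.131

At Q = 36, P = 213 − 1.89(36) = 144.96.
dP/dQ = −1.89, so dQ/dP = 1/(−1.89) = -0.529.
ε = (dQ/dP)(P/Q) = (-0.529)(144.96/36).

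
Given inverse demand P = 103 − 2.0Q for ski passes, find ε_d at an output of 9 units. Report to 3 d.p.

At Q = 9, P = 103 − 2.0(9) = 85.00.
dP/dQ = −2.0, so dQ/dP = 1/(−2.0) = -0.500.
ε = (dQ/dP)(P/Q) = (-0.500)(85.00/9).

-4.722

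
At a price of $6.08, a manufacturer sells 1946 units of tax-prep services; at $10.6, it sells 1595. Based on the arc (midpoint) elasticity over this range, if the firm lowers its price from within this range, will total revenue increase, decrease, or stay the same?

decrease

Arc ε = (-351/4.52)(8.34/1770.5) ≈ -0.366.
|ε| = 0.37 < 1, so demand is inelastic. A price cut therefore reduces total revenue.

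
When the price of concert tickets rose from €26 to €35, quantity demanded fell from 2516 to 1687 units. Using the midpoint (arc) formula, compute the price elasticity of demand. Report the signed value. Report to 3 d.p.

-1.337

ΔQ = 1687 − 2516 = -829; ΔP = 35 − 26 = 9.
Midpoints: P̄ = 30.50, Q̄ = 2101.5.
ε = (ΔQ/ΔP)(P̄/Q̄) = (-829/9)(30.50/2101.5).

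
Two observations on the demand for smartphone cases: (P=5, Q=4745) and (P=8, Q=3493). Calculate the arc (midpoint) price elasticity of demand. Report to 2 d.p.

ΔQ = 3493 − 4745 = -1252; ΔP = 8 − 5 = 3.
Midpoints: P̄ = 6.50, Q̄ = 4119.0.
ε = (ΔQ/ΔP)(P̄/Q̄) = (-1252/3)(6.50/4119.0).

-0.66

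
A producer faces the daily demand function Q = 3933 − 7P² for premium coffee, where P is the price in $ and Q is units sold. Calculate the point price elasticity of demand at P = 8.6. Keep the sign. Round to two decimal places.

At P = 8.6, Q = 3415.280.
dQ/dP = −14P = -120.400.
ε = (dQ/dP)(P/Q) = (-120.400)(8.6/3415.280).

-0.30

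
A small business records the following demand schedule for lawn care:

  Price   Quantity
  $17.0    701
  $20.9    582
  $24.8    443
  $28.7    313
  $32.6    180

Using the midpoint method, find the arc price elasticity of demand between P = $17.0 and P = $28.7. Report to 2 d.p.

At P = 17.0, Q = 701; at P = 28.7, Q = 313.
ΔQ = -388, ΔP = 11.7. Midpoints: P̄ = 22.85, Q̄ = 507.0.
ε = (ΔQ/ΔP)(P̄/Q̄) = (-388/11.7)(22.85/507.0).

-1.49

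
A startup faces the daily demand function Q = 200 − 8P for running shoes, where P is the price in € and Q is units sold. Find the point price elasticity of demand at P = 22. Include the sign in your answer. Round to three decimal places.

At P = 22, Q = 24.
dQ/dP = −8.
ε = (dQ/dP)(P/Q) = (-8)(22/24).
|ε| > 1, so demand is elastic at this price.

-7.333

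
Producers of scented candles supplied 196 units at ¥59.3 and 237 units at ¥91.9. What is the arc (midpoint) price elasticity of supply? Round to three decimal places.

ΔQ = 237 − 196 = 41; ΔP = 91.9 − 59.3 = 32.6.
Midpoints: P̄ = 75.60, Q̄ = 216.5.
ε_s = (ΔQ/ΔP)(P̄/Q̄) = (41/32.6)(75.60/216.5).

0.439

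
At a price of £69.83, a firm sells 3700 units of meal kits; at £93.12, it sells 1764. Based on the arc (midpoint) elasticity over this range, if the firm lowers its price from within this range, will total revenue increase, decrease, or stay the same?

Arc ε = (-1936/23.29)(81.47/2732.0) ≈ -2.479.
|ε| = 2.48 > 1, so demand is elastic. A price cut therefore raises total revenue.

increase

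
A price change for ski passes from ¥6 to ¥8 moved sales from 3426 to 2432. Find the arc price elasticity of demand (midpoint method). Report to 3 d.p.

ΔQ = 2432 − 3426 = -994; ΔP = 8 − 6 = 2.
Midpoints: P̄ = 7.00, Q̄ = 2929.0.
ε = (ΔQ/ΔP)(P̄/Q̄) = (-994/2)(7.00/2929.0).

-1.188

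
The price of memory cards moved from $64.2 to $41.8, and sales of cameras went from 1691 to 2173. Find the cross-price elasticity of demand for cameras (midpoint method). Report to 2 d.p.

ΔQ_x = 2173 − 1691 = 482; ΔP_y = 41.8 − 64.2 = -22.4.
Midpoints: P̄_y = 53.00, Q̄_x = 1932.0.
ε_xy = (ΔQ_x/ΔP_y)(P̄_y/Q̄_x) = (482/-22.4)(53.00/1932.0).

-0.59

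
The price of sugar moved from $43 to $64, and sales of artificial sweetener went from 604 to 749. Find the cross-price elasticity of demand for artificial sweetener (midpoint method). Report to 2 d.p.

0.55

ΔQ_x = 749 − 604 = 145; ΔP_y = 64 − 43 = 21.
Midpoints: P̄_y = 53.50, Q̄_x = 676.5.
ε_xy = (ΔQ_x/ΔP_y)(P̄_y/Q̄_x) = (145/21)(53.50/676.5).
ε_xy > 0, so the goods are substitutes.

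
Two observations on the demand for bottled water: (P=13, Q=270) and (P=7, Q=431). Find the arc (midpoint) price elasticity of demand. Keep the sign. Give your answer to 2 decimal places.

ΔQ = 431 − 270 = 161; ΔP = 7 − 13 = -6.
Midpoints: P̄ = 10.00, Q̄ = 350.5.
ε = (ΔQ/ΔP)(P̄/Q̄) = (161/-6)(10.00/350.5).

-0.77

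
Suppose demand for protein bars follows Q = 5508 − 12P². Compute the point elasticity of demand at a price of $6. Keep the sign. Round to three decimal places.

At P = 6, Q = 5076.
dQ/dP = −24P = -144.
ε = (dQ/dP)(P/Q) = (-144)(6/5076).

-0.170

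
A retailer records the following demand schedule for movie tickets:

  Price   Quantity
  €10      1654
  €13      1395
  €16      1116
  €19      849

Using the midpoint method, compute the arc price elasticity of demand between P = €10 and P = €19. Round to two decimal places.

-1.04

At P = 10, Q = 1654; at P = 19, Q = 849.
ΔQ = -805, ΔP = 9. Midpoints: P̄ = 14.50, Q̄ = 1251.5.
ε = (ΔQ/ΔP)(P̄/Q̄) = (-805/9)(14.50/1251.5).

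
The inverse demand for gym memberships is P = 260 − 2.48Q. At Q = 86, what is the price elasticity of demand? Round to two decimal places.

At Q = 86, P = 260 − 2.48(86) = 46.72.
dP/dQ = −2.48, so dQ/dP = 1/(−2.48) = -0.403.
ε = (dQ/dP)(P/Q) = (-0.403)(46.72/86).

-0.22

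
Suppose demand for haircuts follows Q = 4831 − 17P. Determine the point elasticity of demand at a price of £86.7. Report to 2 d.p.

-0.44

At P = 86.7, Q = 3357.100.
dQ/dP = −17.
ε = (dQ/dP)(P/Q) = (-17)(86.7/3357.100).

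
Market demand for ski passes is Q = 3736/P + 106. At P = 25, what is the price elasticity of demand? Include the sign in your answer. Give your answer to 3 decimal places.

At P = 25, Q = 255.440.
dQ/dP = −3736/P² = -5.978.
ε = (dQ/dP)(P/Q) = (-5.978)(25/255.440).
|ε| < 1, so demand is inelastic at this price.

-0.585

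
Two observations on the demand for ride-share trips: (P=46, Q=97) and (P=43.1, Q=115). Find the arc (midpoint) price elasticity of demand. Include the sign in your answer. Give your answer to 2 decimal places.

-2.61

ΔQ = 115 − 97 = 18; ΔP = 43.1 − 46 = -2.9.
Midpoints: P̄ = 44.55, Q̄ = 106.0.
ε = (ΔQ/ΔP)(P̄/Q̄) = (18/-2.9)(44.55/106.0).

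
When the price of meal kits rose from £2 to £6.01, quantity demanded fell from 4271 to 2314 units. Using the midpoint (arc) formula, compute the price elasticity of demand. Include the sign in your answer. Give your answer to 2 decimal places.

ΔQ = 2314 − 4271 = -1957; ΔP = 6.01 − 2 = 4.01.
Midpoints: P̄ = 4.00, Q̄ = 3292.5.
ε = (ΔQ/ΔP)(P̄/Q̄) = (-1957/4.01)(4.00/3292.5).

-0.59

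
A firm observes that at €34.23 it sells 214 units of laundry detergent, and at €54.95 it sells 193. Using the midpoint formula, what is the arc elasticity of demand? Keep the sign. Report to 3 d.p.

ΔQ = 193 − 214 = -21; ΔP = 54.95 − 34.23 = 20.72.
Midpoints: P̄ = 44.59, Q̄ = 203.5.
ε = (ΔQ/ΔP)(P̄/Q̄) = (-21/20.72)(44.59/203.5).

-0.222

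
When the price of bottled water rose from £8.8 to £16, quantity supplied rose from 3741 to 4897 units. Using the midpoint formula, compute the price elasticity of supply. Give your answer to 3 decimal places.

0.461

ΔQ = 4897 − 3741 = 1156; ΔP = 16 − 8.8 = 7.2.
Midpoints: P̄ = 12.40, Q̄ = 4319.0.
ε_s = (ΔQ/ΔP)(P̄/Q̄) = (1156/7.2)(12.40/4319.0).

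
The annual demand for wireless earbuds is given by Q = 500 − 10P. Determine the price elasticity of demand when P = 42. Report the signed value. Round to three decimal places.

-5.250

At P = 42, Q = 80.
dQ/dP = −10.
ε = (dQ/dP)(P/Q) = (-10)(42/80).
|ε| > 1, so demand is elastic at this price.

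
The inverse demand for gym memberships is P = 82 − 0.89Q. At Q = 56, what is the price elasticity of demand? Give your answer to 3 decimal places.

At Q = 56, P = 82 − 0.89(56) = 32.16.
dP/dQ = −0.89, so dQ/dP = 1/(−0.89) = -1.124.
ε = (dQ/dP)(P/Q) = (-1.124)(32.16/56).

-0.645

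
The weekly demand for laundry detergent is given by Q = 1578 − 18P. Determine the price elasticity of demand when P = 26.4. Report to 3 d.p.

At P = 26.4, Q = 1102.800.
dQ/dP = −18.
ε = (dQ/dP)(P/Q) = (-18)(26.4/1102.800).

-0.431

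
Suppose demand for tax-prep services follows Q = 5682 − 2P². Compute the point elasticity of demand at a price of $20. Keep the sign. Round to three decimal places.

-0.328

At P = 20, Q = 4882.
dQ/dP = −4P = -80.
ε = (dQ/dP)(P/Q) = (-80)(20/4882).
|ε| < 1, so demand is inelastic at this price.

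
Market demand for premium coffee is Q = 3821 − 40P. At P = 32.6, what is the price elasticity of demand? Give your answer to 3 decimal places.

At P = 32.6, Q = 2517.
dQ/dP = −40.
ε = (dQ/dP)(P/Q) = (-40)(32.6/2517).

-0.518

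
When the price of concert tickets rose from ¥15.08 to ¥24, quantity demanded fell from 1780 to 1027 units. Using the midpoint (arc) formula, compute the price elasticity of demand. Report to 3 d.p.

ΔQ = 1027 − 1780 = -753; ΔP = 24 − 15.08 = 8.92.
Midpoints: P̄ = 19.54, Q̄ = 1403.5.
ε = (ΔQ/ΔP)(P̄/Q̄) = (-753/8.92)(19.54/1403.5).

-1.175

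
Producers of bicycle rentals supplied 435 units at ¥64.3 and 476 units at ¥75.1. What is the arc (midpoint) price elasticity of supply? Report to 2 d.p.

0.58

ΔQ = 476 − 435 = 41; ΔP = 75.1 − 64.3 = 10.8.
Midpoints: P̄ = 69.70, Q̄ = 455.5.
ε_s = (ΔQ/ΔP)(P̄/Q̄) = (41/10.8)(69.70/455.5).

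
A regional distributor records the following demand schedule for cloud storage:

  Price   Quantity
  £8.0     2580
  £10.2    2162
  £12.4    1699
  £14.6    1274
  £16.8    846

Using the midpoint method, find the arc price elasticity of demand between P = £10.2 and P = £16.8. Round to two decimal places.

At P = 10.2, Q = 2162; at P = 16.8, Q = 846.
ΔQ = -1316, ΔP = 6.6. Midpoints: P̄ = 13.50, Q̄ = 1504.0.
ε = (ΔQ/ΔP)(P̄/Q̄) = (-1316/6.6)(13.50/1504.0).

-1.79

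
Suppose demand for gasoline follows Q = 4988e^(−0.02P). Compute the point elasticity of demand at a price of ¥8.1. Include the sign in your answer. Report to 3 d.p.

At P = 8.1, Q = 4242.001.
dQ/dP = −0.02·4988e^(−0.02P) = −0.02Q = -84.840.
ε = (dQ/dP)(P/Q) = (-84.840)(8.1/4242.001).
|ε| < 1, so demand is inelastic at this price.

-0.162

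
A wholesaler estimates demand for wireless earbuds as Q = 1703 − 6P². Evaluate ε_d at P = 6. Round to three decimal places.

At P = 6, Q = 1487.
dQ/dP = −12P = -72.
ε = (dQ/dP)(P/Q) = (-72)(6/1487).

-0.291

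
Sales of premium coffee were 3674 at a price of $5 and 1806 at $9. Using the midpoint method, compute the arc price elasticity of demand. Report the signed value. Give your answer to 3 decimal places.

ΔQ = 1806 − 3674 = -1868; ΔP = 9 − 5 = 4.
Midpoints: P̄ = 7.00, Q̄ = 2740.0.
ε = (ΔQ/ΔP)(P̄/Q̄) = (-1868/4)(7.00/2740.0).

-1.193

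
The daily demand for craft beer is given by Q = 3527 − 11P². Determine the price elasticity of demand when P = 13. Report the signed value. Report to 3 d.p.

-2.229

At P = 13, Q = 1668.
dQ/dP = −22P = -286.
ε = (dQ/dP)(P/Q) = (-286)(13/1668).
|ε| > 1, so demand is elastic at this price.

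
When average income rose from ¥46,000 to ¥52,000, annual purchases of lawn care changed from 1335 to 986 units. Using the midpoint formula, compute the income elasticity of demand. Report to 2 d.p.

ΔQ = -349, ΔI = 6000. Midpoints: Ī = 49,000, Q̄ = 1160.5.
ε_I = (ΔQ/ΔI)(Ī/Q̄) = (-349/6000)(49000/1160.5).

-2.46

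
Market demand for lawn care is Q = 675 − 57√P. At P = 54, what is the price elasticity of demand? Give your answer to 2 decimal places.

-0.82

At P = 54, Q = 256.137.
dQ/dP = −57/(2√P) = -3.878.
ε = (dQ/dP)(P/Q) = (-3.878)(54/256.137).
|ε| < 1, so demand is inelastic at this price.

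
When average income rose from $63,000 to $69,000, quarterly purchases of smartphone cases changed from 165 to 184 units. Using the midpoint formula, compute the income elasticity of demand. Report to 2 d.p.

1.20

ΔQ = 19, ΔI = 6000. Midpoints: Ī = 66,000, Q̄ = 174.5.
ε_I = (ΔQ/ΔI)(Ī/Q̄) = (19/6000)(66000/174.5).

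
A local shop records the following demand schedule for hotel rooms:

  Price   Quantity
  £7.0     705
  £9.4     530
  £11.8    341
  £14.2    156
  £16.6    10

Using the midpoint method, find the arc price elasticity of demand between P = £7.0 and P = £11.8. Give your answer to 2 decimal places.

At P = 7.0, Q = 705; at P = 11.8, Q = 341.
ΔQ = -364, ΔP = 4.8. Midpoints: P̄ = 9.40, Q̄ = 523.0.
ε = (ΔQ/ΔP)(P̄/Q̄) = (-364/4.8)(9.40/523.0).

-1.36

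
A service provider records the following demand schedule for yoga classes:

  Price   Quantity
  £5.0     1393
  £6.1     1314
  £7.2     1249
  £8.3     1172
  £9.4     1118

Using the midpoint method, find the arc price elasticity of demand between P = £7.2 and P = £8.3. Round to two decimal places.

At P = 7.2, Q = 1249; at P = 8.3, Q = 1172.
ΔQ = -77, ΔP = 1.1. Midpoints: P̄ = 7.75, Q̄ = 1210.5.
ε = (ΔQ/ΔP)(P̄/Q̄) = (-77/1.1)(7.75/1210.5).

-0.45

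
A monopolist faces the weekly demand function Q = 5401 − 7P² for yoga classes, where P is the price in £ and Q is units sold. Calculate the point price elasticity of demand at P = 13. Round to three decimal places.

-0.561

At P = 13, Q = 4218.
dQ/dP = −14P = -182.
ε = (dQ/dP)(P/Q) = (-182)(13/4218).
|ε| < 1, so demand is inelastic at this price.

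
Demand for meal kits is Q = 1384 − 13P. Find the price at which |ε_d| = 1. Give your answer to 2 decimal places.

53.23

For linear demand Q = a − bP, ε = −bP/(a − bP). |ε| = 1 when bP = a − bP, i.e. P = a/(2b).
P = 1384/(2·13) = 1384/26 = 53.2308.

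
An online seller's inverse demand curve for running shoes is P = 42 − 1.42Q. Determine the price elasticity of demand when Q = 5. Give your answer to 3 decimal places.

At Q = 5, P = 42 − 1.42(5) = 34.90.
dP/dQ = −1.42, so dQ/dP = 1/(−1.42) = -0.704.
ε = (dQ/dP)(P/Q) = (-0.704)(34.90/5).

-4.915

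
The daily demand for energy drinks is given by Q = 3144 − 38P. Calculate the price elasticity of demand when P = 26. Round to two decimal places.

-0.46

At P = 26, Q = 2156.
dQ/dP = −38.
ε = (dQ/dP)(P/Q) = (-38)(26/2156).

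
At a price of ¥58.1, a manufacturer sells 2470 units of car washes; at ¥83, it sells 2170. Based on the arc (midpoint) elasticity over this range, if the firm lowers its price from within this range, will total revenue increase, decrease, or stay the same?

Arc ε = (-300/24.9)(70.55/2320.0) ≈ -0.366.
|ε| = 0.37 < 1, so demand is inelastic. A price cut therefore reduces total revenue.

decrease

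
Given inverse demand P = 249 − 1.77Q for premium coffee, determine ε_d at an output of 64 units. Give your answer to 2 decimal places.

-1.20

At Q = 64, P = 249 − 1.77(64) = 135.72.
dP/dQ = −1.77, so dQ/dP = 1/(−1.77) = -0.565.
ε = (dQ/dP)(P/Q) = (-0.565)(135.72/64).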